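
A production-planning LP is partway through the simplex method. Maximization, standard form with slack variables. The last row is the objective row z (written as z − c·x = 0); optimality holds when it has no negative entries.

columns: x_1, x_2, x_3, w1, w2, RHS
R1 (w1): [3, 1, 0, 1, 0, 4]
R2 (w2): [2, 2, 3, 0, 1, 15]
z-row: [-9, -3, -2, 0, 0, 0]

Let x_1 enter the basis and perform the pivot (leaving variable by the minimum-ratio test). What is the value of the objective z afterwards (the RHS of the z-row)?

12

Ratio test on column x_1 — row 1: 4/3 = 4/3; row 2: 15/2 = 15/2. Minimum is 4/3 at row 1 (w1 leaves); pivot element 3.
Pivot on row 1; the z-row RHS becomes 0 − (-9)·(4/3) = 12.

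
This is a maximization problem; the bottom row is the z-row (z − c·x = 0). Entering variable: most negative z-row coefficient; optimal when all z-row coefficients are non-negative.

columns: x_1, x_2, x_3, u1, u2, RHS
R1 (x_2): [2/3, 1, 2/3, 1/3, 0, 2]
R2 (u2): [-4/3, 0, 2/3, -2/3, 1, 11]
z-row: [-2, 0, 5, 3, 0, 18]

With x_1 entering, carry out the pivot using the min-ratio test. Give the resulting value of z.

Ratio test on column x_1 — row 1: 2/(2/3) = 3; row 2: entry -4/3 ≤ 0. Minimum is 3 at row 1 (x_2 leaves); pivot element 2/3.
Pivot on row 1; the z-row RHS becomes 18 − (-2)·3 = 24.

24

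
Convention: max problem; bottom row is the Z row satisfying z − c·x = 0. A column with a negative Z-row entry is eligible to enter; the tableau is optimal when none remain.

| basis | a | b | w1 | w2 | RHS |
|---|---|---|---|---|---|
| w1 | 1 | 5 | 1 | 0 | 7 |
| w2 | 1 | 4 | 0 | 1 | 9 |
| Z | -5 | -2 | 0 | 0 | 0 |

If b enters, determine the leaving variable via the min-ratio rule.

Column b entries and ratios — w1: 7/5 = 7/5; w2: 9/4 = 9/4.
Smallest ratio is 7/5 in the row of w1, so w1 leaves.

w1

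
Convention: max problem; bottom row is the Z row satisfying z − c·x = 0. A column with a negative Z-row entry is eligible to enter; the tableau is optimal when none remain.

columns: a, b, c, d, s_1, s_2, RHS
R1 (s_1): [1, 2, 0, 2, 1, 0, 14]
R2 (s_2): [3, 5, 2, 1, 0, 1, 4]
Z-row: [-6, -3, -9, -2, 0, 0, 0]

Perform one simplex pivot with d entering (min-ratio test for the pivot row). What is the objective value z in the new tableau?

8

Ratio test on column d — row 1: 14/2 = 7; row 2: 4/1 = 4. Minimum is 4 at row 2 (s_2 leaves); pivot element 1.
Pivot on row 2; the Z-row RHS becomes 0 − (-2)·4 = 8.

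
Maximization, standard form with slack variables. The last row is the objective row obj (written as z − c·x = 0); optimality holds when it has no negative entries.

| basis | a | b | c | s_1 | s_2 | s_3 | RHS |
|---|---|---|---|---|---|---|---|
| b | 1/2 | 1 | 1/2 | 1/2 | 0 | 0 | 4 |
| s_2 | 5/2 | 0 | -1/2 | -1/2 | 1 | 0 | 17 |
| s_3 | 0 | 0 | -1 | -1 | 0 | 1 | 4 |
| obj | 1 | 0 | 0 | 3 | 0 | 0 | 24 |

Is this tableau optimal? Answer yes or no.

Every obj-row coefficient is ≥ 0, so the tableau is optimal.

yes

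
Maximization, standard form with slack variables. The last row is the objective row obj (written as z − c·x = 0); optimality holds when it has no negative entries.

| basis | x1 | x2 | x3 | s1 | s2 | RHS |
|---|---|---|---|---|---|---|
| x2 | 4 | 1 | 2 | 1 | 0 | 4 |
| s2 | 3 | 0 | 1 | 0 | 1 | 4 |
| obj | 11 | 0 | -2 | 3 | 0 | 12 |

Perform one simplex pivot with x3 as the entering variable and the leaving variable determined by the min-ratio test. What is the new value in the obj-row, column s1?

4

Ratio test on column x3 — row 1: 4/2 = 2; row 2: 4/1 = 4. Minimum is 2 at row 1 (x2 leaves); pivot element 2.
Divide row 1 by 2; eliminate column x3 from the other rows.
obj-row update in column s1: 3 − (-2)·(1/2) = 4.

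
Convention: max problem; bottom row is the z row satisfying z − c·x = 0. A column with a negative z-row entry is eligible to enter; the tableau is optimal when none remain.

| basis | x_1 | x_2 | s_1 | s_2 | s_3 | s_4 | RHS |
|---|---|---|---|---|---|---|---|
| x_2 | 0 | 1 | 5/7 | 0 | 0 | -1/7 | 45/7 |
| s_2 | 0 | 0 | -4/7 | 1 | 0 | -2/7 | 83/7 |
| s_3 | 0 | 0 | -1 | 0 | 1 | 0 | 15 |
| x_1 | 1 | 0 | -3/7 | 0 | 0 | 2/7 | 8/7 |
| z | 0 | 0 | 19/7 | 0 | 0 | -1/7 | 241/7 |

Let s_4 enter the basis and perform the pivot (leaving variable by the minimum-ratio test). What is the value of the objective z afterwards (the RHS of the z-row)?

Ratio test on column s_4 — row 1: entry -1/7 ≤ 0; row 2: entry -2/7 ≤ 0; row 3: entry 0 ≤ 0; row 4: (8/7)/(2/7) = 4. Minimum is 4 at row 4 (x_1 leaves); pivot element 2/7.
Pivot on row 4; the z-row RHS becomes 241/7 − (-1/7)·4 = 35.

35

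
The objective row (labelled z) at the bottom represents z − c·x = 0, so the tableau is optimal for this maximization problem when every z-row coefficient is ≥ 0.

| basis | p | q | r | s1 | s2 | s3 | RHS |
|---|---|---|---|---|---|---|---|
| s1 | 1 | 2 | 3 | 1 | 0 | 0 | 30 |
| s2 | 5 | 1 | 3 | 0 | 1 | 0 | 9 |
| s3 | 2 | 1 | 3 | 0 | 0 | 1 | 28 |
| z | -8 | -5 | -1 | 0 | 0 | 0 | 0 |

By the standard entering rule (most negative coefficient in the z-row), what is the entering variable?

p

Negative z-row entries: p: -8, q: -5, r: -1.
The most negative is -8 in column p, so p enters.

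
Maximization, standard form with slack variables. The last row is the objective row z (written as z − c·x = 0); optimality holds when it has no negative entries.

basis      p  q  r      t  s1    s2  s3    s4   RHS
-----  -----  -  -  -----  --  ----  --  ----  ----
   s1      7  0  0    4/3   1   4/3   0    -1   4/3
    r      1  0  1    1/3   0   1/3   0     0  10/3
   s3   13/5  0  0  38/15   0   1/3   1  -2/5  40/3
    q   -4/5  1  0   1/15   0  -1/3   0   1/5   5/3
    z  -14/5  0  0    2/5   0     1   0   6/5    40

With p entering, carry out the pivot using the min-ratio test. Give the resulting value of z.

Ratio test on column p — row 1: (4/3)/7 = 4/21; row 2: (10/3)/1 = 10/3; row 3: (40/3)/(13/5) = 200/39; row 4: entry -4/5 ≤ 0. Minimum is 4/21 at row 1 (s1 leaves); pivot element 7.
Pivot on row 1; the z-row RHS becomes 40 − (-14/5)·(4/21) = 608/15.

608/15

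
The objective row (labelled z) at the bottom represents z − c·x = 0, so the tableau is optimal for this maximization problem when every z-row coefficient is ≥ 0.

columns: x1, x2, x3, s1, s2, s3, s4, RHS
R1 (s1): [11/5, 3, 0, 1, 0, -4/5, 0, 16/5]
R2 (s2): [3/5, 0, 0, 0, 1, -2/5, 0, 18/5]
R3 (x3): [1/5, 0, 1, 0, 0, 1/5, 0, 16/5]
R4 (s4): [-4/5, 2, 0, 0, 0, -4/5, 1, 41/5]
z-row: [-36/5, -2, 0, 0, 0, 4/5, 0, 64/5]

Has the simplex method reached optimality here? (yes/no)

no

The z-row has a negative entry -36/5 in column x1, so it is not optimal.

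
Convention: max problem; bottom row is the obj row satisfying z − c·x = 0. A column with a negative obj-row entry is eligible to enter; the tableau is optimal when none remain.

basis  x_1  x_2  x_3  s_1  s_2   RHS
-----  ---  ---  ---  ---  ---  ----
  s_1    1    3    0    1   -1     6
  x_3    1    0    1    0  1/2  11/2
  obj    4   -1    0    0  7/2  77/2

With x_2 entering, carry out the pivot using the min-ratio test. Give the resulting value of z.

Ratio test on column x_2 — row 1: 6/3 = 2; row 2: entry 0 ≤ 0. Minimum is 2 at row 1 (s_1 leaves); pivot element 3.
Pivot on row 1; the obj-row RHS becomes 77/2 − (-1)·2 = 81/2.

81/2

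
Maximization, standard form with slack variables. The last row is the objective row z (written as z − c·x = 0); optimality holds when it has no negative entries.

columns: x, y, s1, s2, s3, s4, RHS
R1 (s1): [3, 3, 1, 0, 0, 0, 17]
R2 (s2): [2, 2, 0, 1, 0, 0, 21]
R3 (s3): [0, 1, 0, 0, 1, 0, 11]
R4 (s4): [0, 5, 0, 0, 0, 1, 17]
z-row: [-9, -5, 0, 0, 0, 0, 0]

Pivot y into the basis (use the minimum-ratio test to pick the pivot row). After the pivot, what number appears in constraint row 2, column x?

2

Ratio test on column y — row 1: 17/3 = 17/3; row 2: 21/2 = 21/2; row 3: 11/1 = 11; row 4: 17/5 = 17/5. Minimum is 17/5 at row 4 (s4 leaves); pivot element 5.
Divide row 4 by 5; eliminate column y from the other rows.
Row 2 update in column x: 2 − 2·0 = 2.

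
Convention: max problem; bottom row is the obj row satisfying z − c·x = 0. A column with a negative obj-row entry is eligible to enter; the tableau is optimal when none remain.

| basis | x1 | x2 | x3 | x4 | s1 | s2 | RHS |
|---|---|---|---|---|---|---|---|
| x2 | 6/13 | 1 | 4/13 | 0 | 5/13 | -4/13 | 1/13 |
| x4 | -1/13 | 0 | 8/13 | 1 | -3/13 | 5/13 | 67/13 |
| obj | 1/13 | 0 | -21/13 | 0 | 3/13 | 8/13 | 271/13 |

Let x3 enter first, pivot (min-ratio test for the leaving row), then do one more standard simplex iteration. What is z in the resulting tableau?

105/4

Ratio test on column x3 — row 1: (1/13)/(4/13) = 1/4; row 2: (67/13)/(8/13) = 67/8. Minimum is 1/4 at row 1 (x2 leaves); pivot element 4/13.
Pivot on row 1; the obj-row RHS becomes 271/13 − (-21/13)·(1/4) = 85/4.
Next entering variable (most negative obj-row entry -1): s2.
Ratio test on column s2 — row 1: entry -1 ≤ 0; row 2: 5/1 = 5. Minimum is 5 at row 2 (x4 leaves); pivot element 1.
After the second pivot the obj-row RHS is 85/4 − (-1)·5 = 105/4.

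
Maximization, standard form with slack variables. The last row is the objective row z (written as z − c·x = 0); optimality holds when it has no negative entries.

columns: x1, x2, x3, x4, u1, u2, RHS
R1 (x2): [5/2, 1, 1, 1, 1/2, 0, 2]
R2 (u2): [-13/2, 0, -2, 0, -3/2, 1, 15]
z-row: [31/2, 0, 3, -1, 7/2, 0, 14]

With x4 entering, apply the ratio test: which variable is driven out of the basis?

Column x4 entries and ratios — x2: 2/1 = 2; u2: 0 ≤ 0, skip.
Smallest ratio is 2 in the row of x2, so x2 leaves.

x2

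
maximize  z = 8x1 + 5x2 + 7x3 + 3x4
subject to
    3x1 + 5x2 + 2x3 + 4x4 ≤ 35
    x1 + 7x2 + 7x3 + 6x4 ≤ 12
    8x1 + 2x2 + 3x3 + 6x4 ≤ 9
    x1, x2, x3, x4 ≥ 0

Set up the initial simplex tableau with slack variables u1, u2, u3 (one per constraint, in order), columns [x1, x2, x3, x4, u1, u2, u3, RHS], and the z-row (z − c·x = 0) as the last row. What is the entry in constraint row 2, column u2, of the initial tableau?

Slack u2 belongs to constraint 2; its column is the unit vector e_2, so the entry in row 2 is 1.

1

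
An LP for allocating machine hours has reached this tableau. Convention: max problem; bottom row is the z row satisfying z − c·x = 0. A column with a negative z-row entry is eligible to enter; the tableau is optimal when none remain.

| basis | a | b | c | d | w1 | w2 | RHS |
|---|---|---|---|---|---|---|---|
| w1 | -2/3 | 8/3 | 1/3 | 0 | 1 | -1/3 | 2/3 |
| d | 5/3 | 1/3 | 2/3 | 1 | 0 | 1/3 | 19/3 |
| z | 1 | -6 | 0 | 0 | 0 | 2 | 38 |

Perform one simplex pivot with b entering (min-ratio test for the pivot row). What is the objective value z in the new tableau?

79/2

Ratio test on column b — row 1: (2/3)/(8/3) = 1/4; row 2: (19/3)/(1/3) = 19. Minimum is 1/4 at row 1 (w1 leaves); pivot element 8/3.
Pivot on row 1; the z-row RHS becomes 38 − (-6)·(1/4) = 79/2.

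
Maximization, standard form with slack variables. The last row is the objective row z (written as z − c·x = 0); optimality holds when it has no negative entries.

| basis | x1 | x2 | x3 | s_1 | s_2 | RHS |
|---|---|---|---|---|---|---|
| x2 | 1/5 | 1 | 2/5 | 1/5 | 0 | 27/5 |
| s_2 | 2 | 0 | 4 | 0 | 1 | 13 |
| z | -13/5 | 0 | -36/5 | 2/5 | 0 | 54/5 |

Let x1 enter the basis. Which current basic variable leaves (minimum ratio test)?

s_2

Column x1 entries and ratios — x2: (27/5)/(1/5) = 27; s_2: 13/2 = 13/2.
Smallest ratio is 13/2 in the row of s_2, so s_2 leaves.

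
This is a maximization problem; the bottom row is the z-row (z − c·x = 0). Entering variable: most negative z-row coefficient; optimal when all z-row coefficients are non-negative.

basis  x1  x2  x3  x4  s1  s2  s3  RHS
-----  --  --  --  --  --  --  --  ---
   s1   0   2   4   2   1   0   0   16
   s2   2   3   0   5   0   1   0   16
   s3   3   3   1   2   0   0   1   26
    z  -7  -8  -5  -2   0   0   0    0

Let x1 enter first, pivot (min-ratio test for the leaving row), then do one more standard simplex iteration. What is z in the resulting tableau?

Ratio test on column x1 — row 1: entry 0 ≤ 0; row 2: 16/2 = 8; row 3: 26/3 = 26/3. Minimum is 8 at row 2 (s2 leaves); pivot element 2.
Pivot on row 2; the z-row RHS becomes 0 − (-7)·8 = 56.
Next entering variable (most negative z-row entry -5): x3.
Ratio test on column x3 — row 1: 16/4 = 4; row 2: entry 0 ≤ 0; row 3: 2/1 = 2. Minimum is 2 at row 3 (s3 leaves); pivot element 1.
After the second pivot the z-row RHS is 56 − (-5)·2 = 66.

66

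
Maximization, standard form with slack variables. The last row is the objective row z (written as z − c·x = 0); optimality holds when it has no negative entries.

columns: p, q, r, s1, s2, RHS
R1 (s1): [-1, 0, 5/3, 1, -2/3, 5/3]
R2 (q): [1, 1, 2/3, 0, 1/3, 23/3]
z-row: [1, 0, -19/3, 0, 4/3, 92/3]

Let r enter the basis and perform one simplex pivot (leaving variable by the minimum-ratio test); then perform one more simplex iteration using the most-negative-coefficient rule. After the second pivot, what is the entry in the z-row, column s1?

3

Ratio test on column r — row 1: (5/3)/(5/3) = 1; row 2: (23/3)/(2/3) = 23/2. Minimum is 1 at row 1 (s1 leaves); pivot element 5/3.
Divide row 1 by 5/3; eliminate column r from the other rows.
Second iteration: most negative z-row entry is -14/5 in column p, so p enters.
Ratio test on column p — row 1: entry -3/5 ≤ 0; row 2: 7/(7/5) = 5. Minimum is 5 at row 2 (q leaves); pivot element 7/5.
Divide row 2 by 7/5; eliminate column p from the other rows.
After both pivots, the entry at the z-row, column s1 is 3.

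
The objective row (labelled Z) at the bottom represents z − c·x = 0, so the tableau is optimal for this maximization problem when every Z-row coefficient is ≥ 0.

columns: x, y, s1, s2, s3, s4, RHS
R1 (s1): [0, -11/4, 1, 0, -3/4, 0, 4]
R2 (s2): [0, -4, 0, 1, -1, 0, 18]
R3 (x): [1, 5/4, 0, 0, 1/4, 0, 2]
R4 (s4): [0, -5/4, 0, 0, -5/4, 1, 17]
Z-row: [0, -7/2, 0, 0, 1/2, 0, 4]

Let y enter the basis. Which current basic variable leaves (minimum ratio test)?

x

Column y entries and ratios — s1: -11/4 ≤ 0, skip; s2: -4 ≤ 0, skip; x: 2/(5/4) = 8/5; s4: -5/4 ≤ 0, skip.
Smallest ratio is 8/5 in the row of x, so x leaves.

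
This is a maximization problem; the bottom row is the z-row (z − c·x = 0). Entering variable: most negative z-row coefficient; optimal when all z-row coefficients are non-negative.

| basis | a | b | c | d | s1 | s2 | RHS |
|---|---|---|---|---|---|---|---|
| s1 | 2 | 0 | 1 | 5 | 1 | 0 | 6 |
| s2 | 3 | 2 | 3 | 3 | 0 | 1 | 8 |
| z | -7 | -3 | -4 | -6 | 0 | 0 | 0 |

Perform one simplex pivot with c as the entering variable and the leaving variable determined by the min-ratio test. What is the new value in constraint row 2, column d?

Ratio test on column c — row 1: 6/1 = 6; row 2: 8/3 = 8/3. Minimum is 8/3 at row 2 (s2 leaves); pivot element 3.
Divide row 2 by 3; eliminate column c from the other rows.
In the new row 2, the d entry is the old entry divided by the pivot: 3/3 = 1.

1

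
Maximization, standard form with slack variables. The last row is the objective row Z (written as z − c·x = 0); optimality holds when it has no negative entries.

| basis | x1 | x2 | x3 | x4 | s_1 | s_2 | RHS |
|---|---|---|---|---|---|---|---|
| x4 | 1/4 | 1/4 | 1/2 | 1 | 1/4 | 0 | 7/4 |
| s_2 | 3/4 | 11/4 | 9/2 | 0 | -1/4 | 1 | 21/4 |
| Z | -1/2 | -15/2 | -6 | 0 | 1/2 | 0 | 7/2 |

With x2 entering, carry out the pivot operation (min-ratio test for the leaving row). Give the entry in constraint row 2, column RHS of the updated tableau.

Ratio test on column x2 — row 1: (7/4)/(1/4) = 7; row 2: (21/4)/(11/4) = 21/11. Minimum is 21/11 at row 2 (s_2 leaves); pivot element 11/4.
Divide row 2 by 11/4; eliminate column x2 from the other rows.
In the new row 2, the RHS entry is the old entry divided by the pivot: (21/4)/(11/4) = 21/11.

21/11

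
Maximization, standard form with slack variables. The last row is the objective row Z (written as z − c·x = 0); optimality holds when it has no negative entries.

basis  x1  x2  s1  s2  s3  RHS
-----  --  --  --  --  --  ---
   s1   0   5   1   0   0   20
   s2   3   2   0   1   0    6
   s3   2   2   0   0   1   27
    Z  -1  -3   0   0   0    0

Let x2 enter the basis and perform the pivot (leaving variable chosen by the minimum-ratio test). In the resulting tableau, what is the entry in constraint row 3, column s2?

Ratio test on column x2 — row 1: 20/5 = 4; row 2: 6/2 = 3; row 3: 27/2 = 27/2. Minimum is 3 at row 2 (s2 leaves); pivot element 2.
Divide row 2 by 2; eliminate column x2 from the other rows.
Row 3 update in column s2: 0 − 2·(1/2) = -1.

-1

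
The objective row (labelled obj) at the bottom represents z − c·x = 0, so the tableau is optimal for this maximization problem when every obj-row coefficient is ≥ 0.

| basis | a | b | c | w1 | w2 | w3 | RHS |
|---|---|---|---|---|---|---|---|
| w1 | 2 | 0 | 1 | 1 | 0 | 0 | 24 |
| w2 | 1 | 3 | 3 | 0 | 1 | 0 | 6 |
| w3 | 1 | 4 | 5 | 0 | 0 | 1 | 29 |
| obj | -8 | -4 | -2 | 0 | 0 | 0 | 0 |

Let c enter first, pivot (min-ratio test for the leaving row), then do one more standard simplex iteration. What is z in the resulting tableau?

48

Ratio test on column c — row 1: 24/1 = 24; row 2: 6/3 = 2; row 3: 29/5 = 29/5. Minimum is 2 at row 2 (w2 leaves); pivot element 3.
Pivot on row 2; the obj-row RHS becomes 0 − (-2)·2 = 4.
Next entering variable (most negative obj-row entry -22/3): a.
Ratio test on column a — row 1: 22/(5/3) = 66/5; row 2: 2/(1/3) = 6; row 3: entry -2/3 ≤ 0. Minimum is 6 at row 2 (c leaves); pivot element 1/3.
After the second pivot the obj-row RHS is 4 − (-22/3)·6 = 48.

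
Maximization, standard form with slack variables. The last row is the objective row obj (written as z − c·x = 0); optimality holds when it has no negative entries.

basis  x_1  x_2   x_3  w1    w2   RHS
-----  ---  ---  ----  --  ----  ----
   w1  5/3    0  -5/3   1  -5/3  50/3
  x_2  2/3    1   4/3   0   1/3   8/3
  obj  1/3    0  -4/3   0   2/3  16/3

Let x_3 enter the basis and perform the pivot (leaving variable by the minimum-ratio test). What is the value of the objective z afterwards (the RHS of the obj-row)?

8

Ratio test on column x_3 — row 1: entry -5/3 ≤ 0; row 2: (8/3)/(4/3) = 2. Minimum is 2 at row 2 (x_2 leaves); pivot element 4/3.
Pivot on row 2; the obj-row RHS becomes 16/3 − (-4/3)·2 = 8.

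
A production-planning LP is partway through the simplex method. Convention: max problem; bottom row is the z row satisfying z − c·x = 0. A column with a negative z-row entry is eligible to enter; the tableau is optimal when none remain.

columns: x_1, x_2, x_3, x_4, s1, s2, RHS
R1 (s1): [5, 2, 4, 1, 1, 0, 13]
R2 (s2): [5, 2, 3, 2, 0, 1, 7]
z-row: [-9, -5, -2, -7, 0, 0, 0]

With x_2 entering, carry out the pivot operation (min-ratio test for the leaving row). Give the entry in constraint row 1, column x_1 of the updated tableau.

Ratio test on column x_2 — row 1: 13/2 = 13/2; row 2: 7/2 = 7/2. Minimum is 7/2 at row 2 (s2 leaves); pivot element 2.
Divide row 2 by 2; eliminate column x_2 from the other rows.
Row 1 update in column x_1: 5 − 2·(5/2) = 0.

0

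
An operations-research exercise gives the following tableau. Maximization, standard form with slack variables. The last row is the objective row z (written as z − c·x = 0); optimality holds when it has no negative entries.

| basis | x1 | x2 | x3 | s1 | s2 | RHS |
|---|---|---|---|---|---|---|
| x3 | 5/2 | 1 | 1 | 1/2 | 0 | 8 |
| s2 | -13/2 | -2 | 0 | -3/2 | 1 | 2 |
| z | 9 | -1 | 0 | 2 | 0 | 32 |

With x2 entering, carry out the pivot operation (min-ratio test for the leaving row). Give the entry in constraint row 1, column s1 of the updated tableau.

Ratio test on column x2 — row 1: 8/1 = 8; row 2: entry -2 ≤ 0. Minimum is 8 at row 1 (x3 leaves); pivot element 1.
Divide row 1 by 1; eliminate column x2 from the other rows.
In the new row 1, the s1 entry is the old entry divided by the pivot: (1/2)/1 = 1/2.

1/2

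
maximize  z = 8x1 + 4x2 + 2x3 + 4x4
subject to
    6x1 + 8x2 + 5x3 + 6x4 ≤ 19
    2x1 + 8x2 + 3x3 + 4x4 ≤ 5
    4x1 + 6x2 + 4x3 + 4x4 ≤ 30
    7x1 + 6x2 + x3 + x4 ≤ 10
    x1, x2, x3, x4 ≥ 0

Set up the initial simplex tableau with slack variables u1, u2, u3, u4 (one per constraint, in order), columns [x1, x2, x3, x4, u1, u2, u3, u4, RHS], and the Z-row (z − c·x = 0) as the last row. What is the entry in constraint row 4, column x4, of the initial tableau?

Constraint 4 has coefficient 1 on x4.

1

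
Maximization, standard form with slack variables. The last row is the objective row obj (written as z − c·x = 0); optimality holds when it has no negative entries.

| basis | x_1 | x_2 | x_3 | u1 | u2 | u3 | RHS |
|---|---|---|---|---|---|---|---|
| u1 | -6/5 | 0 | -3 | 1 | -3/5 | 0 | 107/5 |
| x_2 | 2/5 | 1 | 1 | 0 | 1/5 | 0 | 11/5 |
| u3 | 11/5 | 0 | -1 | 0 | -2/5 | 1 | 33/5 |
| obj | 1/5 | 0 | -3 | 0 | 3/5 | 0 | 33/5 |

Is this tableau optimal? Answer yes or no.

no

The obj-row has a negative entry -3 in column x_3, so it is not optimal.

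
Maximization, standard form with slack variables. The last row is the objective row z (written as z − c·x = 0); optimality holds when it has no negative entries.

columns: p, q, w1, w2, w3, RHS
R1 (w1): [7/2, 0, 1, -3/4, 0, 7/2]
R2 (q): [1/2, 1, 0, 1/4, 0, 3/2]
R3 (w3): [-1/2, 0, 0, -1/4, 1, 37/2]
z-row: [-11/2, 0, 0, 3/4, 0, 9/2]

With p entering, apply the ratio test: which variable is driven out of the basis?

w1

Column p entries and ratios — w1: (7/2)/(7/2) = 1; q: (3/2)/(1/2) = 3; w3: -1/2 ≤ 0, skip.
Smallest ratio is 1 in the row of w1, so w1 leaves.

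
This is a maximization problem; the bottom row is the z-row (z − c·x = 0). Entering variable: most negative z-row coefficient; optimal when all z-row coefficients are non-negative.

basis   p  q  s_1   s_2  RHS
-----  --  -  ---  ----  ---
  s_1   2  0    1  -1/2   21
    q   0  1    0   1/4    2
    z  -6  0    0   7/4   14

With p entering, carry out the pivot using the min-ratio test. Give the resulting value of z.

77

Ratio test on column p — row 1: 21/2 = 21/2; row 2: entry 0 ≤ 0. Minimum is 21/2 at row 1 (s_1 leaves); pivot element 2.
Pivot on row 1; the z-row RHS becomes 14 − (-6)·(21/2) = 77.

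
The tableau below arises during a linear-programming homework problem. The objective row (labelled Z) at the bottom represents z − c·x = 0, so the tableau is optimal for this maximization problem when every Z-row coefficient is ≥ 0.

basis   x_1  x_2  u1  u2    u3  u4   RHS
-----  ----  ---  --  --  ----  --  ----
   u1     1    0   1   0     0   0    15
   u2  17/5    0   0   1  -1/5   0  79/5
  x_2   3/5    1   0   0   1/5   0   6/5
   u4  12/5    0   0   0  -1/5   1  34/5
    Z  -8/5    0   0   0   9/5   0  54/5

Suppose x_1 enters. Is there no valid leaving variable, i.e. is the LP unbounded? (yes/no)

Column x_1 has positive entries in row(s) 1, 2, 3, 4, so the ratio test bounds it — not unbounded.

no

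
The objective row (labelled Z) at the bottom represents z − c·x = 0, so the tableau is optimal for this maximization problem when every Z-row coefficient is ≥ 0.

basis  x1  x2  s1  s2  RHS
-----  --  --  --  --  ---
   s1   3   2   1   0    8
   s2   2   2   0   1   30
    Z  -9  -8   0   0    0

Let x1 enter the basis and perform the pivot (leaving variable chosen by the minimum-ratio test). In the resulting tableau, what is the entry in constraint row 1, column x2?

Ratio test on column x1 — row 1: 8/3 = 8/3; row 2: 30/2 = 15. Minimum is 8/3 at row 1 (s1 leaves); pivot element 3.
Divide row 1 by 3; eliminate column x1 from the other rows.
In the new row 1, the x2 entry is the old entry divided by the pivot: 2/3 = 2/3.

2/3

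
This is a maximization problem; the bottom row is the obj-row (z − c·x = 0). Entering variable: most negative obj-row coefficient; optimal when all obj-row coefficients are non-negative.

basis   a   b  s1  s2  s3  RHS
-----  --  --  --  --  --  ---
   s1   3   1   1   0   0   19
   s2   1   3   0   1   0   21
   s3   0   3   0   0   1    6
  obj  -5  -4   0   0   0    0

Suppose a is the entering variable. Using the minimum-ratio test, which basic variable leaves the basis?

s1

Column a entries and ratios — s1: 19/3 = 19/3; s2: 21/1 = 21; s3: 0 ≤ 0, skip.
Smallest ratio is 19/3 in the row of s1, so s1 leaves.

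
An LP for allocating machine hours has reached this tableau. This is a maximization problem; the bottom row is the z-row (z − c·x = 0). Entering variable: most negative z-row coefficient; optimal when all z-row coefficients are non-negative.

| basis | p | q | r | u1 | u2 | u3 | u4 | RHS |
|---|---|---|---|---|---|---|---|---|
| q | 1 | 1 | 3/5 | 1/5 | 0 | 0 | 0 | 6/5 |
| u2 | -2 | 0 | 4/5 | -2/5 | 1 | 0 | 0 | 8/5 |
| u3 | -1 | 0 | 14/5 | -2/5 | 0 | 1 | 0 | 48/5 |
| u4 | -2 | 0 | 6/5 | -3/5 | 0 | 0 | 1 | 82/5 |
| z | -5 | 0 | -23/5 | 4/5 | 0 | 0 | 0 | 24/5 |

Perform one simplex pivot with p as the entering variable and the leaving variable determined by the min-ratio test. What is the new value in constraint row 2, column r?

Ratio test on column p — row 1: (6/5)/1 = 6/5; row 2: entry -2 ≤ 0; row 3: entry -1 ≤ 0; row 4: entry -2 ≤ 0. Minimum is 6/5 at row 1 (q leaves); pivot element 1.
Divide row 1 by 1; eliminate column p from the other rows.
Row 2 update in column r: 4/5 − (-2)·(3/5) = 2.

2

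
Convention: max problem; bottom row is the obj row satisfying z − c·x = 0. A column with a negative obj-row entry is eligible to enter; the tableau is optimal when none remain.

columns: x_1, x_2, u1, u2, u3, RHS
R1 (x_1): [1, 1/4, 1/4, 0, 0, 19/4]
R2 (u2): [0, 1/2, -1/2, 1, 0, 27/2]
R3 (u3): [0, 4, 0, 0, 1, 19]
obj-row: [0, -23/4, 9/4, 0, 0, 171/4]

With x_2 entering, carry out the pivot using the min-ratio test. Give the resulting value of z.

1121/16

Ratio test on column x_2 — row 1: (19/4)/(1/4) = 19; row 2: (27/2)/(1/2) = 27; row 3: 19/4 = 19/4. Minimum is 19/4 at row 3 (u3 leaves); pivot element 4.
Pivot on row 3; the obj-row RHS becomes 171/4 − (-23/4)·(19/4) = 1121/16.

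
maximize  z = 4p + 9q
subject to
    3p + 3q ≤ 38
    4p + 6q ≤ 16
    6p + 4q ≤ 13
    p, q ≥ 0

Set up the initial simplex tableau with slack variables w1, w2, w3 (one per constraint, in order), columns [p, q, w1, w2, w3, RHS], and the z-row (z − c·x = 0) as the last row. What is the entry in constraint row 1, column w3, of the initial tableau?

0

Slack w3 belongs to constraint 3; its column is the unit vector e_3, so the entry in row 1 is 0.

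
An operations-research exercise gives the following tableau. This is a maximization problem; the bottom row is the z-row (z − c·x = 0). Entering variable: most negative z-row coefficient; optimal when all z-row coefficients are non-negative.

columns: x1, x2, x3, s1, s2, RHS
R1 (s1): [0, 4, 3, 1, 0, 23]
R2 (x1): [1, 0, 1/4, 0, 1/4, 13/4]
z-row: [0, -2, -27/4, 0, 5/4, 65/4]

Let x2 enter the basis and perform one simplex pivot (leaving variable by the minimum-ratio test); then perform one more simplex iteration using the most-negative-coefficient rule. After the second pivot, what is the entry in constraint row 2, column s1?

Ratio test on column x2 — row 1: 23/4 = 23/4; row 2: entry 0 ≤ 0. Minimum is 23/4 at row 1 (s1 leaves); pivot element 4.
Divide row 1 by 4; eliminate column x2 from the other rows.
Second iteration: most negative z-row entry is -21/4 in column x3, so x3 enters.
Ratio test on column x3 — row 1: (23/4)/(3/4) = 23/3; row 2: (13/4)/(1/4) = 13. Minimum is 23/3 at row 1 (x2 leaves); pivot element 3/4.
Divide row 1 by 3/4; eliminate column x3 from the other rows.
After both pivots, the entry at constraint row 2, column s1 is -1/12.

-1/12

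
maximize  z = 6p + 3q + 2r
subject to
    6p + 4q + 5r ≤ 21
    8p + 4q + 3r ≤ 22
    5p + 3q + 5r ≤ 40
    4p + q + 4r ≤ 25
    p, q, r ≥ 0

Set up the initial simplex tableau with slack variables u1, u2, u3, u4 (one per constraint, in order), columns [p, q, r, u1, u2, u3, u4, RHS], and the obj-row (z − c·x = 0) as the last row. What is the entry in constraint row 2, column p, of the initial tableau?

8

Constraint 2 has coefficient 8 on p.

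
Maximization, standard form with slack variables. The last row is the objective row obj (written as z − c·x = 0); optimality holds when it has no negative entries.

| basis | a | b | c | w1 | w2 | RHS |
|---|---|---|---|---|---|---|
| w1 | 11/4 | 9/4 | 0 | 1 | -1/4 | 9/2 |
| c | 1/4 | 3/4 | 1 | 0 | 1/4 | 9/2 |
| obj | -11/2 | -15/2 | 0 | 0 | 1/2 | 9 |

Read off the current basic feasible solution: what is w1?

9/2

w1 is basic (row 1); its value is the RHS of that row, 9/2.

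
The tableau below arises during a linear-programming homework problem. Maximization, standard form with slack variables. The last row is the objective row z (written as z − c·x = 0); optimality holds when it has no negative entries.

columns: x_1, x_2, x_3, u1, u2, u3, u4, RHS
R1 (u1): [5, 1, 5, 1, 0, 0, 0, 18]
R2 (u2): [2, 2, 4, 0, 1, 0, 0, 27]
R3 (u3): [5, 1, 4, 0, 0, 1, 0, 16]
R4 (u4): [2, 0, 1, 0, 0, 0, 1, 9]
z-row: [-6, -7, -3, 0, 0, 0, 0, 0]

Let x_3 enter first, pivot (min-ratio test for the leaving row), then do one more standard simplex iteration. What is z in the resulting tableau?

Ratio test on column x_3 — row 1: 18/5 = 18/5; row 2: 27/4 = 27/4; row 3: 16/4 = 4; row 4: 9/1 = 9. Minimum is 18/5 at row 1 (u1 leaves); pivot element 5.
Pivot on row 1; the z-row RHS becomes 0 − (-3)·(18/5) = 54/5.
Next entering variable (most negative z-row entry -32/5): x_2.
Ratio test on column x_2 — row 1: (18/5)/(1/5) = 18; row 2: (63/5)/(6/5) = 21/2; row 3: (8/5)/(1/5) = 8; row 4: entry -1/5 ≤ 0. Minimum is 8 at row 3 (u3 leaves); pivot element 1/5.
After the second pivot the z-row RHS is 54/5 − (-32/5)·8 = 62.

62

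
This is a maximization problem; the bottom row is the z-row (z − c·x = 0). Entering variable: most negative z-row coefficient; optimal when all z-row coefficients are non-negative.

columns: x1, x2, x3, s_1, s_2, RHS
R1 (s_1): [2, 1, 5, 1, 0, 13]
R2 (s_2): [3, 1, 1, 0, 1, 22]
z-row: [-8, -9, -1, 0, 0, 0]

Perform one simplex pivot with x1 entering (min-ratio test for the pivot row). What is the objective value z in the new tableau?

52

Ratio test on column x1 — row 1: 13/2 = 13/2; row 2: 22/3 = 22/3. Minimum is 13/2 at row 1 (s_1 leaves); pivot element 2.
Pivot on row 1; the z-row RHS becomes 0 − (-8)·(13/2) = 52.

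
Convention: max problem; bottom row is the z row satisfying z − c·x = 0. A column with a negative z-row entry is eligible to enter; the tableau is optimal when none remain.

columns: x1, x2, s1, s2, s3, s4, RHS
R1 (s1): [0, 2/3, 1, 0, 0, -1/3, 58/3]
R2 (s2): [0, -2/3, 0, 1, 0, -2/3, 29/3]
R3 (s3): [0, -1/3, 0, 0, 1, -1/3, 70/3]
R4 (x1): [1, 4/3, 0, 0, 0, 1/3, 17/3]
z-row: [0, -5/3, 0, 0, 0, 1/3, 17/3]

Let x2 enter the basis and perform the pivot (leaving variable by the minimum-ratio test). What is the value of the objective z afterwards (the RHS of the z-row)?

51/4

Ratio test on column x2 — row 1: (58/3)/(2/3) = 29; row 2: entry -2/3 ≤ 0; row 3: entry -1/3 ≤ 0; row 4: (17/3)/(4/3) = 17/4. Minimum is 17/4 at row 4 (x1 leaves); pivot element 4/3.
Pivot on row 4; the z-row RHS becomes 17/3 − (-5/3)·(17/4) = 51/4.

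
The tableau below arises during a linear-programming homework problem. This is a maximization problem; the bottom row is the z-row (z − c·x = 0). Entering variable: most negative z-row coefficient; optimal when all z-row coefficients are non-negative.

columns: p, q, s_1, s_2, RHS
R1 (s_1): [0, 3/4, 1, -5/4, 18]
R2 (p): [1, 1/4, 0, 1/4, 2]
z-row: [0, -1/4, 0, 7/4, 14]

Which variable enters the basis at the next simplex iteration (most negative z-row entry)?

Negative z-row entries: q: -1/4.
The most negative is -1/4 in column q, so q enters.

q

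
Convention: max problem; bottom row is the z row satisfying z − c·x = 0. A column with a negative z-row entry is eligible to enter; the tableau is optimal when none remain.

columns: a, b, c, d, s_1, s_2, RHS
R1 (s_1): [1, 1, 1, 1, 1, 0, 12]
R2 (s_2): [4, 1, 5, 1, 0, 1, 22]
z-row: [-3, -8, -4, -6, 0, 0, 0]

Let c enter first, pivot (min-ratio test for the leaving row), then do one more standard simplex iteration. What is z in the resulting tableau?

86

Ratio test on column c — row 1: 12/1 = 12; row 2: 22/5 = 22/5. Minimum is 22/5 at row 2 (s_2 leaves); pivot element 5.
Pivot on row 2; the z-row RHS becomes 0 − (-4)·(22/5) = 88/5.
Next entering variable (most negative z-row entry -36/5): b.
Ratio test on column b — row 1: (38/5)/(4/5) = 19/2; row 2: (22/5)/(1/5) = 22. Minimum is 19/2 at row 1 (s_1 leaves); pivot element 4/5.
After the second pivot the z-row RHS is 88/5 − (-36/5)·(19/2) = 86.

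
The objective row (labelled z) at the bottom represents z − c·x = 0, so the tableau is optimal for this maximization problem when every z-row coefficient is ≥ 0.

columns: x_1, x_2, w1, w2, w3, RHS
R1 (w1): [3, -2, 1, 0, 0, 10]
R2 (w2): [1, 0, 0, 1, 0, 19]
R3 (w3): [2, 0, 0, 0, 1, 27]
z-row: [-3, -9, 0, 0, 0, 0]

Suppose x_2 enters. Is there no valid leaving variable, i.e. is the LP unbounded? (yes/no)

yes

Every constraint-row entry in column x_2 is ≤ 0, so increasing x_2 is unbounded.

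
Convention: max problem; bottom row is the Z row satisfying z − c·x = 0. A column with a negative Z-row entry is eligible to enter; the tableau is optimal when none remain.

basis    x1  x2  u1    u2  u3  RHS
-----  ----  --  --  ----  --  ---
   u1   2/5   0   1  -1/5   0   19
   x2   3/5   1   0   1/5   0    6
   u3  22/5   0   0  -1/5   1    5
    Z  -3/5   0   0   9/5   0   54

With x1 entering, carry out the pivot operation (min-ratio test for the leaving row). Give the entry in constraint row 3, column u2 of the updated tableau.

-1/22

Ratio test on column x1 — row 1: 19/(2/5) = 95/2; row 2: 6/(3/5) = 10; row 3: 5/(22/5) = 25/22. Minimum is 25/22 at row 3 (u3 leaves); pivot element 22/5.
Divide row 3 by 22/5; eliminate column x1 from the other rows.
In the new row 3, the u2 entry is the old entry divided by the pivot: (-1/5)/(22/5) = -1/22.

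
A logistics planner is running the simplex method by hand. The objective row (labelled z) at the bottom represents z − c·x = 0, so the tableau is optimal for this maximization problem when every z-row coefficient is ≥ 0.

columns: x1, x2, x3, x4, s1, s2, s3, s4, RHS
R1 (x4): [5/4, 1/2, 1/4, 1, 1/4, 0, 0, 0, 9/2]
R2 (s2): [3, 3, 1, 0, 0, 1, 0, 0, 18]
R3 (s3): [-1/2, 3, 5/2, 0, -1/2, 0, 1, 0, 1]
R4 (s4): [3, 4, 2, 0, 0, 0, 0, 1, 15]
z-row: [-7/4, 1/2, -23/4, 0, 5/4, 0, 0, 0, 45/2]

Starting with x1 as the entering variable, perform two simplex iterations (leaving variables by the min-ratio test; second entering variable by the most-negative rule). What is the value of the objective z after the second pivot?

450/13

Ratio test on column x1 — row 1: (9/2)/(5/4) = 18/5; row 2: 18/3 = 6; row 3: entry -1/2 ≤ 0; row 4: 15/3 = 5. Minimum is 18/5 at row 1 (x4 leaves); pivot element 5/4.
Pivot on row 1; the z-row RHS becomes 45/2 − (-7/4)·(18/5) = 144/5.
Next entering variable (most negative z-row entry -27/5): x3.
Ratio test on column x3 — row 1: (18/5)/(1/5) = 18; row 2: (36/5)/(2/5) = 18; row 3: (14/5)/(13/5) = 14/13; row 4: (21/5)/(7/5) = 3. Minimum is 14/13 at row 3 (s3 leaves); pivot element 13/5.
After the second pivot the z-row RHS is 144/5 − (-27/5)·(14/13) = 450/13.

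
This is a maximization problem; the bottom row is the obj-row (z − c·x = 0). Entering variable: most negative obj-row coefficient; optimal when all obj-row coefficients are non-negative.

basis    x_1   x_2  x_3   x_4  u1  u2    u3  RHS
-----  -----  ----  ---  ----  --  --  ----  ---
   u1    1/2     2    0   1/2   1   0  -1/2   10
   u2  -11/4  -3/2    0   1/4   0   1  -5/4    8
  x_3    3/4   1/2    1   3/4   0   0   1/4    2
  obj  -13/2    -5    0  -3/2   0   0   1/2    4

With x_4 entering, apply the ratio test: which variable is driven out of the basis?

x_3

Column x_4 entries and ratios — u1: 10/(1/2) = 20; u2: 8/(1/4) = 32; x_3: 2/(3/4) = 8/3.
Smallest ratio is 8/3 in the row of x_3, so x_3 leaves.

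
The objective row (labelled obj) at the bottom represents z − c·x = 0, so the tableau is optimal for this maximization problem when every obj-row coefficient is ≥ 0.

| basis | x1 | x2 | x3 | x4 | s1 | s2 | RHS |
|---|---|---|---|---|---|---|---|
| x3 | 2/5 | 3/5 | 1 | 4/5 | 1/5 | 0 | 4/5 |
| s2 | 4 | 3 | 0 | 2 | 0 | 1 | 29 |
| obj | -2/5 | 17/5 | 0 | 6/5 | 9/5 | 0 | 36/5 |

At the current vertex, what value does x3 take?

x3 is basic (row 1); its value is the RHS of that row, 4/5.

4/5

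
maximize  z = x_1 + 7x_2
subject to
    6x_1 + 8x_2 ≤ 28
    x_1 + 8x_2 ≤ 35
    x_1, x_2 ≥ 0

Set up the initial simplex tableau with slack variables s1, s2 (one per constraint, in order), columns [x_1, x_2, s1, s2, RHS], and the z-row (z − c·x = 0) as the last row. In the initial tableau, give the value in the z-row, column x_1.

-1

The z-row carries the negated objective coefficients: the x_1 entry is -1.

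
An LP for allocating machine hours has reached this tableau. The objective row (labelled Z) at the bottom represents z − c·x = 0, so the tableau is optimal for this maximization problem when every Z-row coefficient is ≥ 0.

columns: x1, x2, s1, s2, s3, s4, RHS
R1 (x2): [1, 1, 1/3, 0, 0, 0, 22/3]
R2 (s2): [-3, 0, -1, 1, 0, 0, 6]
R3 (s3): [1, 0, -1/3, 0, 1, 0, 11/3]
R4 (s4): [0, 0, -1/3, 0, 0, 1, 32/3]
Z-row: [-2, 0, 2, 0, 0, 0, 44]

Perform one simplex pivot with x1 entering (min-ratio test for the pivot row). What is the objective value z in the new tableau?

154/3

Ratio test on column x1 — row 1: (22/3)/1 = 22/3; row 2: entry -3 ≤ 0; row 3: (11/3)/1 = 11/3; row 4: entry 0 ≤ 0. Minimum is 11/3 at row 3 (s3 leaves); pivot element 1.
Pivot on row 3; the Z-row RHS becomes 44 − (-2)·(11/3) = 154/3.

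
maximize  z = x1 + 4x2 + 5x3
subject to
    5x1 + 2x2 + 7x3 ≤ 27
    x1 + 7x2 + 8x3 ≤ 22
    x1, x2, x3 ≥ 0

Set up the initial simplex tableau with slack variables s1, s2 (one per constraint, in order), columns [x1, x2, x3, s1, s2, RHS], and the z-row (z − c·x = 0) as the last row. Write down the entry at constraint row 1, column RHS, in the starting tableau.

The RHS of constraint 1 is b_1 = 27.

27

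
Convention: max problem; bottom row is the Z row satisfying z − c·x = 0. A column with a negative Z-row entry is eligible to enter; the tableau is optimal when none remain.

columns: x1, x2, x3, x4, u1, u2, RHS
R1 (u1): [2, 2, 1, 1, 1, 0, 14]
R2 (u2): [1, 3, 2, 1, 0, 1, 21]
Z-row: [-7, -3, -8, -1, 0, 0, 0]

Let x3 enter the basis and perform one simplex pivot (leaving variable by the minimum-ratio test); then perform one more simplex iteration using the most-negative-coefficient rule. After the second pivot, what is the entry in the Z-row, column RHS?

91

Ratio test on column x3 — row 1: 14/1 = 14; row 2: 21/2 = 21/2. Minimum is 21/2 at row 2 (u2 leaves); pivot element 2.
Divide row 2 by 2; eliminate column x3 from the other rows.
Second iteration: most negative Z-row entry is -3 in column x1, so x1 enters.
Ratio test on column x1 — row 1: (7/2)/(3/2) = 7/3; row 2: (21/2)/(1/2) = 21. Minimum is 7/3 at row 1 (u1 leaves); pivot element 3/2.
Divide row 1 by 3/2; eliminate column x1 from the other rows.
After both pivots, the entry at the Z-row, column RHS is 91.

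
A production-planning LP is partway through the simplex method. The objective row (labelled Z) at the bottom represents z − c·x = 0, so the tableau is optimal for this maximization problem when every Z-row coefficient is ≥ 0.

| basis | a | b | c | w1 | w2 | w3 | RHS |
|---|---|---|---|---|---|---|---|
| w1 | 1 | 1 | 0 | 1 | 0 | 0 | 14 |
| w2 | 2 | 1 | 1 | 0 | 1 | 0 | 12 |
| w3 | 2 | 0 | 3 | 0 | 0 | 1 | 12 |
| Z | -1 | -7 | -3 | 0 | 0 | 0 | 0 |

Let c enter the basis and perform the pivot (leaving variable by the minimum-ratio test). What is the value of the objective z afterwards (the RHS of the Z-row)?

Ratio test on column c — row 1: entry 0 ≤ 0; row 2: 12/1 = 12; row 3: 12/3 = 4. Minimum is 4 at row 3 (w3 leaves); pivot element 3.
Pivot on row 3; the Z-row RHS becomes 0 − (-3)·4 = 12.

12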